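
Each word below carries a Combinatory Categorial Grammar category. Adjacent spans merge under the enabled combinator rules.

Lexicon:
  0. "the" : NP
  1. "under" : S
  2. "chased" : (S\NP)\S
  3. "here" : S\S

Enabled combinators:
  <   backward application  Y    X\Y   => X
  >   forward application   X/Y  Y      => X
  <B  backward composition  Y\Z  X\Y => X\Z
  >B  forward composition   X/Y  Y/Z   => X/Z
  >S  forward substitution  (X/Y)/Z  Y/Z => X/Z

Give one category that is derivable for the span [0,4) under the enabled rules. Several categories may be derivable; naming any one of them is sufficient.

[0,4] S   <
  [0,1] "the" : NP
  [1,4] S\NP   <B
    [1,3] S\NP   <
      [1,2] "under" : S
      [2,3] "chased" : (S\NP)\S
    [3,4] "here" : S\S

S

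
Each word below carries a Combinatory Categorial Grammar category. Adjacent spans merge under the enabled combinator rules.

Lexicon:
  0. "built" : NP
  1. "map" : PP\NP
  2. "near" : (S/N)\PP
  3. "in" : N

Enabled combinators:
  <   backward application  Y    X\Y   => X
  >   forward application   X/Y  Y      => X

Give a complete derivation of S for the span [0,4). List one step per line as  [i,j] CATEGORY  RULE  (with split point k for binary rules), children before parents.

[0,4] S   >
  [0,3] S/N   <
    [0,2] PP   <
      [0,1] "built" : NP
      [1,2] "map" : PP\NP
    [2,3] "near" : (S/N)\PP
  [3,4] "in" : N

[0,1] NP  lex  "built"
[1,2] PP\NP  lex  "map"
[0,2] PP  <  k=1
[2,3] (S/N)\PP  lex  "near"
[0,3] S/N  <  k=2
[3,4] N  lex  "in"
[0,4] S  >  k=3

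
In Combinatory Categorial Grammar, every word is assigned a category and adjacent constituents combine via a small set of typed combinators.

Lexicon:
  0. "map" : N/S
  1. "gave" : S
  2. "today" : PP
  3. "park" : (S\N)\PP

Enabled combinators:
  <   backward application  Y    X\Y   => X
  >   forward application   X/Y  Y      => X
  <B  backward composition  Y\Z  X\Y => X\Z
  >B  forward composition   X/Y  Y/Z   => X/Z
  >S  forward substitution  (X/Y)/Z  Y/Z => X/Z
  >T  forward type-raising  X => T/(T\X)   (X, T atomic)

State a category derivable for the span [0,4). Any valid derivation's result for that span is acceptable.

[0,4] S   <
  [0,2] N   >
    [0,1] "map" : N/S
    [1,2] "gave" : S
  [2,4] S\N   <
    [2,3] "today" : PP
    [3,4] "park" : (S\N)\PP

S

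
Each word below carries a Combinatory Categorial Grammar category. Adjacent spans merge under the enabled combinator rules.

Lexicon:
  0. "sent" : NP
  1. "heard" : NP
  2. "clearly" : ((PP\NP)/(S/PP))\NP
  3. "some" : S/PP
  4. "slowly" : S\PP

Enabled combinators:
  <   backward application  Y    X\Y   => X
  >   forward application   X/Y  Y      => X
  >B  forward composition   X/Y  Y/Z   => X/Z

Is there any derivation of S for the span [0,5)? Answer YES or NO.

YES

[0,5] S   <
  [0,4] PP   <
    [0,1] "sent" : NP
    [1,4] PP\NP   >
      [1,3] (PP\NP)/(S/PP)   <
        [1,2] "heard" : NP
        [2,3] "clearly" : ((PP\NP)/(S/PP))\NP
      [3,4] "some" : S/PP
  [4,5] "slowly" : S\PP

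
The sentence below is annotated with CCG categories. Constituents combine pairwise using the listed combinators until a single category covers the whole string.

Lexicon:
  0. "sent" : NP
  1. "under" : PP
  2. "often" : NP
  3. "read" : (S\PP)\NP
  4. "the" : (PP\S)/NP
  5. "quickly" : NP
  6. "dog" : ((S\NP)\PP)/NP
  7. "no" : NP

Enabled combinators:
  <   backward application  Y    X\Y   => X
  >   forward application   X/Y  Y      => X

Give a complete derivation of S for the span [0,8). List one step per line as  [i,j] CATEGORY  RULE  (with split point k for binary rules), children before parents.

[0,1] NP  lex  "sent"
[1,2] PP  lex  "under"
[2,3] NP  lex  "often"
[3,4] (S\PP)\NP  lex  "read"
[2,4] S\PP  <  k=3
[1,4] S  <  k=2
[4,5] (PP\S)/NP  lex  "the"
[5,6] NP  lex  "quickly"
[4,6] PP\S  >  k=5
[1,6] PP  <  k=4
[6,7] ((S\NP)\PP)/NP  lex  "dog"
[7,8] NP  lex  "no"
[6,8] (S\NP)\PP  >  k=7
[1,8] S\NP  <  k=6
[0,8] S  <  k=1

[0,8] S   <
  [0,1] "sent" : NP
  [1,8] S\NP   <
    [1,6] PP   <
      [1,4] S   <
        [1,2] "under" : PP
        [2,4] S\PP   <
          [2,3] "often" : NP
          [3,4] "read" : (S\PP)\NP
      [4,6] PP\S   >
        [4,5] "the" : (PP\S)/NP
        [5,6] "quickly" : NP
    [6,8] (S\NP)\PP   >
      [6,7] "dog" : ((S\NP)\PP)/NP
      [7,8] "no" : NP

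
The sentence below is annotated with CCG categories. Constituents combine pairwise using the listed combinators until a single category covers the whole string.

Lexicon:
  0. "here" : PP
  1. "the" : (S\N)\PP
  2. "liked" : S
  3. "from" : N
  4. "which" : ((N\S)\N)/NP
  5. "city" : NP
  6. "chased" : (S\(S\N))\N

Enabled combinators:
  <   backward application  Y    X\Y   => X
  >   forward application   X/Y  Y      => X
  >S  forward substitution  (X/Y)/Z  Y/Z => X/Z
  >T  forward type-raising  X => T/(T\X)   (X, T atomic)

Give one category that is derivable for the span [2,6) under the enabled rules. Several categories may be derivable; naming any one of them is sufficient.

[0,7] S   <
  [0,2] S\N   <
    [0,1] "here" : PP
    [1,2] "the" : (S\N)\PP
  [2,7] S\(S\N)   <
    [2,6] N   <
      [2,3] "liked" : S
      [3,6] N\S   <
        [3,4] "from" : N
        [4,6] (N\S)\N   >
          [4,5] "which" : ((N\S)\N)/NP
          [5,6] "city" : NP
    [6,7] "chased" : (S\(S\N))\N

N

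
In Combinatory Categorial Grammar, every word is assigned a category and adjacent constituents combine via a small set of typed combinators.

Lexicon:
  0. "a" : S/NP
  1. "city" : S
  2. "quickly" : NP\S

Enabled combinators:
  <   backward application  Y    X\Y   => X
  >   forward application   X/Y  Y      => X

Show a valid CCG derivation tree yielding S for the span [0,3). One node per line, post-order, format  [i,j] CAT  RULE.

[0,1] S/NP  lex  "a"
[1,2] S  lex  "city"
[2,3] NP\S  lex  "quickly"
[1,3] NP  <  k=2
[0,3] S  >  k=1

[0,3] S   >
  [0,1] "a" : S/NP
  [1,3] NP   <
    [1,2] "city" : S
    [2,3] "quickly" : NP\S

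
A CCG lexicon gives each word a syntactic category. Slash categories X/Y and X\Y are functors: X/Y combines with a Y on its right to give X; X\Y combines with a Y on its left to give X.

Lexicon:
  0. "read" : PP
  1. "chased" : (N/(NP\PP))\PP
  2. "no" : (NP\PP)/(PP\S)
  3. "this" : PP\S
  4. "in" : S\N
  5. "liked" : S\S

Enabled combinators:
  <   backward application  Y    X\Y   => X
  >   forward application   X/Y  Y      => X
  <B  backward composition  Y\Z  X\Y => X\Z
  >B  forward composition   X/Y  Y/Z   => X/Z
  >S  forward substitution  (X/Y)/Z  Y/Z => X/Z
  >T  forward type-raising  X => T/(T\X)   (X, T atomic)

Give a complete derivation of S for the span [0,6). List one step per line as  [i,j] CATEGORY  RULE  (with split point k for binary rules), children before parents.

[0,6] S   <
  [0,4] N   >
    [0,2] N/(NP\PP)   <
      [0,1] "read" : PP
      [1,2] "chased" : (N/(NP\PP))\PP
    [2,4] NP\PP   >
      [2,3] "no" : (NP\PP)/(PP\S)
      [3,4] "this" : PP\S
  [4,6] S\N   <B
    [4,5] "in" : S\N
    [5,6] "liked" : S\S

[0,1] PP  lex  "read"
[1,2] (N/(NP\PP))\PP  lex  "chased"
[0,2] N/(NP\PP)  <  k=1
[2,3] (NP\PP)/(PP\S)  lex  "no"
[3,4] PP\S  lex  "this"
[2,4] NP\PP  >  k=3
[0,4] N  >  k=2
[4,5] S\N  lex  "in"
[5,6] S\S  lex  "liked"
[4,6] S\N  <B  k=5
[0,6] S  <  k=4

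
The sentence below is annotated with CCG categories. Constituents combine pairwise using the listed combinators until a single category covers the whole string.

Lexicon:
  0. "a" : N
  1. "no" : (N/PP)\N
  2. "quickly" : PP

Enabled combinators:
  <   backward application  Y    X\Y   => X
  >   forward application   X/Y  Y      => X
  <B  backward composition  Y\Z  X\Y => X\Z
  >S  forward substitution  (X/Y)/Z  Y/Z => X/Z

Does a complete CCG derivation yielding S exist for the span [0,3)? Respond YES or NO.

N (N/PP)\N PP
CKY chart[0,3] = {N}; S ∉ chart

NO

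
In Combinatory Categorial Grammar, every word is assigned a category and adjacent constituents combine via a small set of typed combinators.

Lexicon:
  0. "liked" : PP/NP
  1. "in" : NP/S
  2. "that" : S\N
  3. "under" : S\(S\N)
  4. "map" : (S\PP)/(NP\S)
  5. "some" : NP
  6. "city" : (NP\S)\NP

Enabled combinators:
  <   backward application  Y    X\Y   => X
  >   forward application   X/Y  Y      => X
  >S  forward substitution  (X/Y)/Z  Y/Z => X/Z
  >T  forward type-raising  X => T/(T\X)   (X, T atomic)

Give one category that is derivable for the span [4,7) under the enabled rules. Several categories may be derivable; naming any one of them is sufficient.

[0,7] S   <
  [0,4] PP   >
    [0,1] "liked" : PP/NP
    [1,4] NP   >
      [1,2] "in" : NP/S
      [2,4] S   <
        [2,3] "that" : S\N
        [3,4] "under" : S\(S\N)
  [4,7] S\PP   >
    [4,5] "map" : (S\PP)/(NP\S)
    [5,7] NP\S   <
      [5,6] "some" : NP
      [6,7] "city" : (NP\S)\NP

S\PP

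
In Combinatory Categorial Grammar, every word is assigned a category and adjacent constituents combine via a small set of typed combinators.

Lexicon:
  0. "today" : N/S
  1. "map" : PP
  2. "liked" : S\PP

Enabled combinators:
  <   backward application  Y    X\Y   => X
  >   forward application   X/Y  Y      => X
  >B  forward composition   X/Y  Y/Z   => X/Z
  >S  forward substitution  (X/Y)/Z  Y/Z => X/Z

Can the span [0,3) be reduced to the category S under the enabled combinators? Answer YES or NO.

NO

N/S PP S\PP
CKY chart[0,3] = {N}; S ∉ chart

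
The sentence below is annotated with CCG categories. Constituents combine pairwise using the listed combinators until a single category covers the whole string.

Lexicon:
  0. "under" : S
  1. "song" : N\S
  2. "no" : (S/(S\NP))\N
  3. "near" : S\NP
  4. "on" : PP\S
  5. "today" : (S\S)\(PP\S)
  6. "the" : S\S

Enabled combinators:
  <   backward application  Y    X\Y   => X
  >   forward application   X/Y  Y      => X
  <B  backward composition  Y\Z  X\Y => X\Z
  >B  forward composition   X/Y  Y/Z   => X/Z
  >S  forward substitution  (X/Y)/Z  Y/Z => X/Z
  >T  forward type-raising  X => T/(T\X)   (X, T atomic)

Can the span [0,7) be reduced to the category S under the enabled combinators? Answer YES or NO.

YES

[0,7] S   >
  [0,3] S/(S\NP)   <
    [0,2] N   >
      [0,1] N/(N\S)   >T
        [0,1] "under" : S
      [1,2] "song" : N\S
    [2,3] "no" : (S/(S\NP))\N
  [3,7] S\NP   <B
    [3,6] S\NP   <B
      [3,4] "near" : S\NP
      [4,6] S\S   <
        [4,5] "on" : PP\S
        [5,6] "today" : (S\S)\(PP\S)
    [6,7] "the" : S\S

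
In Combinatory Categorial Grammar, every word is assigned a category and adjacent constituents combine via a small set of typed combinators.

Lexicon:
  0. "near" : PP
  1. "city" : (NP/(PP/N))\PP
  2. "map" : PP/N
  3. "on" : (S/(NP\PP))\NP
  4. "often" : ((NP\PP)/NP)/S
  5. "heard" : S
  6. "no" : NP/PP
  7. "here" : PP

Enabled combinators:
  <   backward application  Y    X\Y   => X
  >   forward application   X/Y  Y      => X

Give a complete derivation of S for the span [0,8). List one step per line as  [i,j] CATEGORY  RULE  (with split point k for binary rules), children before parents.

[0,8] S   >
  [0,4] S/(NP\PP)   <
    [0,3] NP   >
      [0,2] NP/(PP/N)   <
        [0,1] "near" : PP
        [1,2] "city" : (NP/(PP/N))\PP
      [2,3] "map" : PP/N
    [3,4] "on" : (S/(NP\PP))\NP
  [4,8] NP\PP   >
    [4,6] (NP\PP)/NP   >
      [4,5] "often" : ((NP\PP)/NP)/S
      [5,6] "heard" : S
    [6,8] NP   >
      [6,7] "no" : NP/PP
      [7,8] "here" : PP

[0,1] PP  lex  "near"
[1,2] (NP/(PP/N))\PP  lex  "city"
[0,2] NP/(PP/N)  <  k=1
[2,3] PP/N  lex  "map"
[0,3] NP  >  k=2
[3,4] (S/(NP\PP))\NP  lex  "on"
[0,4] S/(NP\PP)  <  k=3
[4,5] ((NP\PP)/NP)/S  lex  "often"
[5,6] S  lex  "heard"
[4,6] (NP\PP)/NP  >  k=5
[6,7] NP/PP  lex  "no"
[7,8] PP  lex  "here"
[6,8] NP  >  k=7
[4,8] NP\PP  >  k=6
[0,8] S  >  k=4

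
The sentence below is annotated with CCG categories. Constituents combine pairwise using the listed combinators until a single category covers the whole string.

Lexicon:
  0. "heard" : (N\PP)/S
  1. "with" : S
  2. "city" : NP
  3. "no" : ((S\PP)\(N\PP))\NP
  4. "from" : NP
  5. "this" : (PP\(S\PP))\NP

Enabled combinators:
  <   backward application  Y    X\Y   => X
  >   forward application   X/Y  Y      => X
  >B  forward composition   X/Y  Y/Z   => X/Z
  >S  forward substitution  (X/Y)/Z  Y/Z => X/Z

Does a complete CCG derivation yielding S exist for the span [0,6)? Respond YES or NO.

(N\PP)/S S NP ((S\PP)\(N\PP))\NP NP (PP\(S\PP))\NP
CKY chart[0,6] = {PP}; S ∉ chart

NO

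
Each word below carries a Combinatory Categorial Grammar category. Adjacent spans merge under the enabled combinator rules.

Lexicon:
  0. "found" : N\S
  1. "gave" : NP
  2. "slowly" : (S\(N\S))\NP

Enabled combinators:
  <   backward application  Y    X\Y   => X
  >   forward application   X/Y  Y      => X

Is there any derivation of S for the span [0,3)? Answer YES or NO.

[0,3] S   <
  [0,1] "found" : N\S
  [1,3] S\(N\S)   <
    [1,2] "gave" : NP
    [2,3] "slowly" : (S\(N\S))\NP

YES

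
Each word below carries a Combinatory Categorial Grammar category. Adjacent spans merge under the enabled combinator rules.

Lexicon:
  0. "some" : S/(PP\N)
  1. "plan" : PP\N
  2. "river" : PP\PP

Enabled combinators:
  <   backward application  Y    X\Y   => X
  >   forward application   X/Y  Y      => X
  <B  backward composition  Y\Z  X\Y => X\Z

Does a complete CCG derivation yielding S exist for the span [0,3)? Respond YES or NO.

[0,3] S   >
  [0,1] "some" : S/(PP\N)
  [1,3] PP\N   <B
    [1,2] "plan" : PP\N
    [2,3] "river" : PP\PP

YES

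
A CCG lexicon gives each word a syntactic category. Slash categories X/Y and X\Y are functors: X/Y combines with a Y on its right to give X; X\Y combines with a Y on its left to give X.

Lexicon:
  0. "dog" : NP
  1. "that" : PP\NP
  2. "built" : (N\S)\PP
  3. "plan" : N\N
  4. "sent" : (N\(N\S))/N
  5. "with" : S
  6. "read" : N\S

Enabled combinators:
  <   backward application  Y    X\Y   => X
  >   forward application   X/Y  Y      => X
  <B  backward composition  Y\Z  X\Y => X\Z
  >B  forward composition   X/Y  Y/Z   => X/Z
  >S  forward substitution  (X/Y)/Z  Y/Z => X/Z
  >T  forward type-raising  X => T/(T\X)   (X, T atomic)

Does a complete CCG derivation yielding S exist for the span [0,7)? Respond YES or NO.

NP PP\NP (N\S)\PP N\N (N\(N\S))/N S N\S
CKY chart[0,7] = {N, N/(N\N), NP/(NP\N), PP/(PP\N), S/(S\N)}; S ∉ chart

NO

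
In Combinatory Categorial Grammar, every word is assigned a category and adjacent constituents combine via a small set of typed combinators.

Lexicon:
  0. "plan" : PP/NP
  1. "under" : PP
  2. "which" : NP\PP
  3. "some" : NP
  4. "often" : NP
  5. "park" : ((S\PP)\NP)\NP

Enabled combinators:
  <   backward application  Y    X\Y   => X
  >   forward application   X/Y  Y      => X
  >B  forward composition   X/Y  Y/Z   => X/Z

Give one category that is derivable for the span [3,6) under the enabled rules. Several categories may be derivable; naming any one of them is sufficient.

S\PP

[0,6] S   <
  [0,3] PP   >
    [0,1] "plan" : PP/NP
    [1,3] NP   <
      [1,2] "under" : PP
      [2,3] "which" : NP\PP
  [3,6] S\PP   <
    [3,4] "some" : NP
    [4,6] (S\PP)\NP   <
      [4,5] "often" : NP
      [5,6] "park" : ((S\PP)\NP)\NP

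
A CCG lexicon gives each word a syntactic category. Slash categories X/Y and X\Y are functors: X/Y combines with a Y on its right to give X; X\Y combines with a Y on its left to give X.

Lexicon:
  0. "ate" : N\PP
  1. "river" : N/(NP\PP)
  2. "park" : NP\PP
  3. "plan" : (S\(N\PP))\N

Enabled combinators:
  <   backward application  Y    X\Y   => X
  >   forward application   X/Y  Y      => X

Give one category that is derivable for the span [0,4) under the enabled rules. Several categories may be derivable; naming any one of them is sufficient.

[0,4] S   <
  [0,1] "ate" : N\PP
  [1,4] S\(N\PP)   <
    [1,3] N   >
      [1,2] "river" : N/(NP\PP)
      [2,3] "park" : NP\PP
    [3,4] "plan" : (S\(N\PP))\N

S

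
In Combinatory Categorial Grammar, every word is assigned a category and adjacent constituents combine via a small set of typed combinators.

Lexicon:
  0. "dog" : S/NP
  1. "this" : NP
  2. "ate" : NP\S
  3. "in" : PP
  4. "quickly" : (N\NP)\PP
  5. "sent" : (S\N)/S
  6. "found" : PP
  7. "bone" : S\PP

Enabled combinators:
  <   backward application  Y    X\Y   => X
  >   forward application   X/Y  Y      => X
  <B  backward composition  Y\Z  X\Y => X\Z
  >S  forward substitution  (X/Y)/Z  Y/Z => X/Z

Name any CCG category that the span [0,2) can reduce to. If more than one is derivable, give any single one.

[0,8] S   <
  [0,3] NP   <
    [0,2] S   >
      [0,1] "dog" : S/NP
      [1,2] "this" : NP
    [2,3] "ate" : NP\S
  [3,8] S\NP   <B
    [3,5] N\NP   <
      [3,4] "in" : PP
      [4,5] "quickly" : (N\NP)\PP
    [5,8] S\N   >
      [5,6] "sent" : (S\N)/S
      [6,8] S   <
        [6,7] "found" : PP
        [7,8] "bone" : S\PP

S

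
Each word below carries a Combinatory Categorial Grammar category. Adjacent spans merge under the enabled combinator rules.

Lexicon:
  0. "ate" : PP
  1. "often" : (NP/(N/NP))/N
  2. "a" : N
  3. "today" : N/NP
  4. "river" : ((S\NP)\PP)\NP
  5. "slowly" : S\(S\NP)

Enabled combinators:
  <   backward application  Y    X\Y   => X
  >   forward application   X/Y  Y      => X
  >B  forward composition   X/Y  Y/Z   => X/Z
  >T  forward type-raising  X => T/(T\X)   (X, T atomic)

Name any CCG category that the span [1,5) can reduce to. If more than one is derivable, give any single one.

(S\NP)\PP

[0,6] S   <
  [0,5] S\NP   <
    [0,1] "ate" : PP
    [1,5] (S\NP)\PP   <
      [1,4] NP   >
        [1,3] NP/(N/NP)   >
          [1,2] "often" : (NP/(N/NP))/N
          [2,3] "a" : N
        [3,4] "today" : N/NP
      [4,5] "river" : ((S\NP)\PP)\NP
  [5,6] "slowly" : S\(S\NP)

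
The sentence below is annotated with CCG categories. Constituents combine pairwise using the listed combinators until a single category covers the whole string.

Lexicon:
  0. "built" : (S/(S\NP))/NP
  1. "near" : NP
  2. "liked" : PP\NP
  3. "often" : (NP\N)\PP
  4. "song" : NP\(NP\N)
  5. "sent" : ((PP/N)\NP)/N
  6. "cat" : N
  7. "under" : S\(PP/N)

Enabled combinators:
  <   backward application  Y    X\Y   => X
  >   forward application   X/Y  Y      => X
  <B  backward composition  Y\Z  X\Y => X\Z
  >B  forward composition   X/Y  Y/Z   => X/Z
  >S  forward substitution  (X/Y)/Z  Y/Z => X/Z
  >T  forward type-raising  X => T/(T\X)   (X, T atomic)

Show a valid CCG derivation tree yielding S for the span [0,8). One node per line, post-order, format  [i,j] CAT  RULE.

[0,1] (S/(S\NP))/NP  lex  "built"
[1,2] NP  lex  "near"
[0,2] S/(S\NP)  >  k=1
[2,3] PP\NP  lex  "liked"
[3,4] (NP\N)\PP  lex  "often"
[4,5] NP\(NP\N)  lex  "song"
[3,5] NP\PP  <B  k=4
[2,5] NP\NP  <B  k=3
[5,6] ((PP/N)\NP)/N  lex  "sent"
[6,7] N  lex  "cat"
[5,7] (PP/N)\NP  >  k=6
[7,8] S\(PP/N)  lex  "under"
[5,8] S\NP  <B  k=7
[2,8] S\NP  <B  k=5
[0,8] S  >  k=2

[0,8] S   >
  [0,2] S/(S\NP)   >
    [0,1] "built" : (S/(S\NP))/NP
    [1,2] "near" : NP
  [2,8] S\NP   <B
    [2,5] NP\NP   <B
      [2,3] "liked" : PP\NP
      [3,5] NP\PP   <B
        [3,4] "often" : (NP\N)\PP
        [4,5] "song" : NP\(NP\N)
    [5,8] S\NP   <B
      [5,7] (PP/N)\NP   >
        [5,6] "sent" : ((PP/N)\NP)/N
        [6,7] "cat" : N
      [7,8] "under" : S\(PP/N)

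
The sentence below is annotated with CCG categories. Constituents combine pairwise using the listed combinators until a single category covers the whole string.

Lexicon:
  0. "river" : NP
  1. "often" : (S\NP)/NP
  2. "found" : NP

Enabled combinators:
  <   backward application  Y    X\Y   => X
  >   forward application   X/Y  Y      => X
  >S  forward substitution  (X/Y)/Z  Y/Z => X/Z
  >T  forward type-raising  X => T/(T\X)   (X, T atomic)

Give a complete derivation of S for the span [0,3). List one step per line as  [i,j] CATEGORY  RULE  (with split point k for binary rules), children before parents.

[0,1] NP  lex  "river"
[1,2] (S\NP)/NP  lex  "often"
[2,3] NP  lex  "found"
[1,3] S\NP  >  k=2
[0,3] S  <  k=1

[0,3] S   <
  [0,1] "river" : NP
  [1,3] S\NP   >
    [1,2] "often" : (S\NP)/NP
    [2,3] "found" : NP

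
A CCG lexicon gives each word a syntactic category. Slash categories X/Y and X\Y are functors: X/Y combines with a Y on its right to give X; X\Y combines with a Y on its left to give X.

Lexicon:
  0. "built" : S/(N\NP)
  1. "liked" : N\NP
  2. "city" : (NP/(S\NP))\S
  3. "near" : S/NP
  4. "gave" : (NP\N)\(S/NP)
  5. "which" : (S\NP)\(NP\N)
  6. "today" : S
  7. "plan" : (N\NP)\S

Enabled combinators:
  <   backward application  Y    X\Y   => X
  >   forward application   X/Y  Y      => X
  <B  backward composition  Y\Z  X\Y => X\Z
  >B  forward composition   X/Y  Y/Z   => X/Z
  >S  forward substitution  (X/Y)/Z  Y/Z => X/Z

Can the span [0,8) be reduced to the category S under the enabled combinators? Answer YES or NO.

NO

S/(N\NP) N\NP (NP/(S\NP))\S S/NP (NP\N)\(S/NP) (S\NP)\(NP\N) S (N\NP)\S
CKY chart[0,8] = {N}; S ∉ chart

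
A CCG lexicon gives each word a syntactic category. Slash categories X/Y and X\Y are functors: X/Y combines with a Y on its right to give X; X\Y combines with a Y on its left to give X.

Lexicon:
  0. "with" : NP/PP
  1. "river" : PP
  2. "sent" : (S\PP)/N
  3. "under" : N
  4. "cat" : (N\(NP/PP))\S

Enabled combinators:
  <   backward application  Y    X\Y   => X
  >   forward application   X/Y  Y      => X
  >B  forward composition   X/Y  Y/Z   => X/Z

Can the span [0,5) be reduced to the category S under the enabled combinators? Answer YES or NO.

NO

NP/PP PP (S\PP)/N N (N\(NP/PP))\S
CKY chart[0,5] = {N}; S ∉ chart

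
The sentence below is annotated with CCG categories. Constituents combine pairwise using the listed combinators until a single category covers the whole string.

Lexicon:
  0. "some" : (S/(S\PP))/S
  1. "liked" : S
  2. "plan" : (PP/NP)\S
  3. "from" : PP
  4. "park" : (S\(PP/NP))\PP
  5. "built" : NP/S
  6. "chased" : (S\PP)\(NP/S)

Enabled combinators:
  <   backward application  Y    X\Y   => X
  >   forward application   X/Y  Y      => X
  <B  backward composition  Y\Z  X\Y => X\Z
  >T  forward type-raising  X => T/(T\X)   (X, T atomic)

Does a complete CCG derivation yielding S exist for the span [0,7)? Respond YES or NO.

[0,7] S   >
  [0,5] S/(S\PP)   >
    [0,1] "some" : (S/(S\PP))/S
    [1,5] S   <
      [1,3] PP/NP   <
        [1,2] "liked" : S
        [2,3] "plan" : (PP/NP)\S
      [3,5] S\(PP/NP)   <
        [3,4] "from" : PP
        [4,5] "park" : (S\(PP/NP))\PP
  [5,7] S\PP   <
    [5,6] "built" : NP/S
    [6,7] "chased" : (S\PP)\(NP/S)

YES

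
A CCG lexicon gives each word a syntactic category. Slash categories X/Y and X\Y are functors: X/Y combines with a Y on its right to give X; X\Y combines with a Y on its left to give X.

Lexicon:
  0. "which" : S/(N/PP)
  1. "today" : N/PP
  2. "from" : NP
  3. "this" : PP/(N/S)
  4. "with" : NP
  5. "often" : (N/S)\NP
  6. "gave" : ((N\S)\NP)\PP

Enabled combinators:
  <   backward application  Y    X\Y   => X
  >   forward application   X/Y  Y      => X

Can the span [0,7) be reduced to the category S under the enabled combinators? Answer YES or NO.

S/(N/PP) N/PP NP PP/(N/S) NP (N/S)\NP ((N\S)\NP)\PP
CKY chart[0,7] = {N}; S ∉ chart

NO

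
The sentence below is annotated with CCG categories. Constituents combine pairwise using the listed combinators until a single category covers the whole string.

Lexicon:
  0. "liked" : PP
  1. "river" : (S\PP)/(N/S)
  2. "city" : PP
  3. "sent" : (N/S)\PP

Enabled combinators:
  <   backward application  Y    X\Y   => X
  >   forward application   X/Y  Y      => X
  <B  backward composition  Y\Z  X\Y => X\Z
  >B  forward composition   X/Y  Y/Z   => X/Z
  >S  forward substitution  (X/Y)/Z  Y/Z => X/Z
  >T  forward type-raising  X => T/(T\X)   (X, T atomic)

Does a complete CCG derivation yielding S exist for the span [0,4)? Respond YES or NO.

YES

[0,4] S   >
  [0,1] S/(S\PP)   >T
    [0,1] "liked" : PP
  [1,4] S\PP   >
    [1,2] "river" : (S\PP)/(N/S)
    [2,4] N/S   <
      [2,3] "city" : PP
      [3,4] "sent" : (N/S)\PP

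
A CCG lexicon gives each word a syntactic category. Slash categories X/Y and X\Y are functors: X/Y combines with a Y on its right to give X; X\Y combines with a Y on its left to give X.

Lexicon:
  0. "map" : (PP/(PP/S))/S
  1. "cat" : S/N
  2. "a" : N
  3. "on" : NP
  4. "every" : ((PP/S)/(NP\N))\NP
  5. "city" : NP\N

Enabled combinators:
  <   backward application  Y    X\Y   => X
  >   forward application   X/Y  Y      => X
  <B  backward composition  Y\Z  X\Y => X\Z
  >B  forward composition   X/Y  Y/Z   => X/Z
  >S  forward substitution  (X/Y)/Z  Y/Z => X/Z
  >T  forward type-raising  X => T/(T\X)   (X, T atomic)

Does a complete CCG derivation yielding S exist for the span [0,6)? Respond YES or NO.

NO

(PP/(PP/S))/S S/N N NP ((PP/S)/(NP\N))\NP NP\N
CKY chart[0,6] = {N/(N\PP), NP/(NP\PP), PP, PP/(PP\PP), S/(S\PP)}; S ∉ chart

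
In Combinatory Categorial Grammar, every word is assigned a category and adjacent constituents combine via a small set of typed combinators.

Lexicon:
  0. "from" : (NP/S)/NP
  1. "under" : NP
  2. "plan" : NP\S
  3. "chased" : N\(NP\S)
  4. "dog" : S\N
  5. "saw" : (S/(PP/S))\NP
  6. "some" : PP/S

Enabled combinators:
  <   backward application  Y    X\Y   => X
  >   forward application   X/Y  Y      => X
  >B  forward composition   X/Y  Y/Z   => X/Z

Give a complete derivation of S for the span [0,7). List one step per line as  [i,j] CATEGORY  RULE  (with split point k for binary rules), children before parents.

[0,7] S   >
  [0,6] S/(PP/S)   <
    [0,5] NP   >
      [0,2] NP/S   >
        [0,1] "from" : (NP/S)/NP
        [1,2] "under" : NP
      [2,5] S   <
        [2,4] N   <
          [2,3] "plan" : NP\S
          [3,4] "chased" : N\(NP\S)
        [4,5] "dog" : S\N
    [5,6] "saw" : (S/(PP/S))\NP
  [6,7] "some" : PP/S

[0,1] (NP/S)/NP  lex  "from"
[1,2] NP  lex  "under"
[0,2] NP/S  >  k=1
[2,3] NP\S  lex  "plan"
[3,4] N\(NP\S)  lex  "chased"
[2,4] N  <  k=3
[4,5] S\N  lex  "dog"
[2,5] S  <  k=4
[0,5] NP  >  k=2
[5,6] (S/(PP/S))\NP  lex  "saw"
[0,6] S/(PP/S)  <  k=5
[6,7] PP/S  lex  "some"
[0,7] S  >  k=6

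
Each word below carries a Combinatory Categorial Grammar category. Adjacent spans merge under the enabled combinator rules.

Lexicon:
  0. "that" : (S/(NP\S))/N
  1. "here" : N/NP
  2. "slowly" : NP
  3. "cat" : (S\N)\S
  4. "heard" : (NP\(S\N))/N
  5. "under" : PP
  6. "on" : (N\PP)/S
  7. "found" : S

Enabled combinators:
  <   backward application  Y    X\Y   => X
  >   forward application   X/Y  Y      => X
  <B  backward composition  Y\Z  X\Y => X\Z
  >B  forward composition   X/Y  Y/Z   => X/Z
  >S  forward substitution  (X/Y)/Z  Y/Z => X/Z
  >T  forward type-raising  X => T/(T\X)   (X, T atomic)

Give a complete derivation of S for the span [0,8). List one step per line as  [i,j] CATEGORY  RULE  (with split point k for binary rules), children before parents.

[0,1] (S/(NP\S))/N  lex  "that"
[1,2] N/NP  lex  "here"
[2,3] NP  lex  "slowly"
[1,3] N  >  k=2
[0,3] S/(NP\S)  >  k=1
[3,4] (S\N)\S  lex  "cat"
[4,5] (NP\(S\N))/N  lex  "heard"
[5,6] PP  lex  "under"
[6,7] (N\PP)/S  lex  "on"
[7,8] S  lex  "found"
[6,8] N\PP  >  k=7
[5,8] N  <  k=6
[4,8] NP\(S\N)  >  k=5
[3,8] NP\S  <B  k=4
[0,8] S  >  k=3

[0,8] S   >
  [0,3] S/(NP\S)   >
    [0,1] "that" : (S/(NP\S))/N
    [1,3] N   >
      [1,2] "here" : N/NP
      [2,3] "slowly" : NP
  [3,8] NP\S   <B
    [3,4] "cat" : (S\N)\S
    [4,8] NP\(S\N)   >
      [4,5] "heard" : (NP\(S\N))/N
      [5,8] N   <
        [5,6] "under" : PP
        [6,8] N\PP   >
          [6,7] "on" : (N\PP)/S
          [7,8] "found" : S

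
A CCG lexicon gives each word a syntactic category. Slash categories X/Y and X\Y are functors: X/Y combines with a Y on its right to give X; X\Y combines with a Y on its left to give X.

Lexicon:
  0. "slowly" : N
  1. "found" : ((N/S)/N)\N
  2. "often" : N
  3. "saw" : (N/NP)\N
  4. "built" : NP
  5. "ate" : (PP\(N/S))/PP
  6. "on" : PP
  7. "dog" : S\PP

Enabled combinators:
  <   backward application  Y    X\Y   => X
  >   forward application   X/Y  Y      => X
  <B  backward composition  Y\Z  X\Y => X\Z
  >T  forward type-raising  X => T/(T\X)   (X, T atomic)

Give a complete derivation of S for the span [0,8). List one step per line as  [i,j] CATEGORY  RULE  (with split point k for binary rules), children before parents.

[0,8] S   <
  [0,7] PP   <
    [0,5] N/S   >
      [0,2] (N/S)/N   <
        [0,1] "slowly" : N
        [1,2] "found" : ((N/S)/N)\N
      [2,5] N   >
        [2,4] N/NP   <
          [2,3] "often" : N
          [3,4] "saw" : (N/NP)\N
        [4,5] "built" : NP
    [5,7] PP\(N/S)   >
      [5,6] "ate" : (PP\(N/S))/PP
      [6,7] "on" : PP
  [7,8] "dog" : S\PP

[0,1] N  lex  "slowly"
[1,2] ((N/S)/N)\N  lex  "found"
[0,2] (N/S)/N  <  k=1
[2,3] N  lex  "often"
[3,4] (N/NP)\N  lex  "saw"
[2,4] N/NP  <  k=3
[4,5] NP  lex  "built"
[2,5] N  >  k=4
[0,5] N/S  >  k=2
[5,6] (PP\(N/S))/PP  lex  "ate"
[6,7] PP  lex  "on"
[5,7] PP\(N/S)  >  k=6
[0,7] PP  <  k=5
[7,8] S\PP  lex  "dog"
[0,8] S  <  k=7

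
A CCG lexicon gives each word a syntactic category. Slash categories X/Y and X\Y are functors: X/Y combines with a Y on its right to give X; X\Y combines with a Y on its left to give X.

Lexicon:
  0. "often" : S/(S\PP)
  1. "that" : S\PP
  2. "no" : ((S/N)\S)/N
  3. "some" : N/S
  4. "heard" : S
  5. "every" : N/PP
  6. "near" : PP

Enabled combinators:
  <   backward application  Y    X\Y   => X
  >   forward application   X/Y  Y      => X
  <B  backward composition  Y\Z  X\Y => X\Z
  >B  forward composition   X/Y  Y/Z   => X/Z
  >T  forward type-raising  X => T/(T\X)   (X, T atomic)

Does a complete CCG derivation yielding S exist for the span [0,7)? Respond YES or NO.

[0,7] S   >
  [0,5] S/N   <
    [0,2] S   >
      [0,1] "often" : S/(S\PP)
      [1,2] "that" : S\PP
    [2,5] (S/N)\S   >
      [2,3] "no" : ((S/N)\S)/N
      [3,5] N   >
        [3,4] "some" : N/S
        [4,5] "heard" : S
  [5,7] N   >
    [5,6] "every" : N/PP
    [6,7] "near" : PP

YES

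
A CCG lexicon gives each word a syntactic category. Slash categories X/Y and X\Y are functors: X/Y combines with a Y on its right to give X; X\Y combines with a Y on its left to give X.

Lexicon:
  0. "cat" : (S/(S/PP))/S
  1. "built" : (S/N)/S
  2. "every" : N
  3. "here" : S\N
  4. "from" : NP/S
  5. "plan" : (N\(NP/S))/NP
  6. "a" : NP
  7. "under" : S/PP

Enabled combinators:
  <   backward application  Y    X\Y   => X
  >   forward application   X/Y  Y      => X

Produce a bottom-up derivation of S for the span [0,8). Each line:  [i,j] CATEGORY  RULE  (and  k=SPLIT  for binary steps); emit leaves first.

[0,1] (S/(S/PP))/S  lex  "cat"
[1,2] (S/N)/S  lex  "built"
[2,3] N  lex  "every"
[3,4] S\N  lex  "here"
[2,4] S  <  k=3
[1,4] S/N  >  k=2
[4,5] NP/S  lex  "from"
[5,6] (N\(NP/S))/NP  lex  "plan"
[6,7] NP  lex  "a"
[5,7] N\(NP/S)  >  k=6
[4,7] N  <  k=5
[1,7] S  >  k=4
[0,7] S/(S/PP)  >  k=1
[7,8] S/PP  lex  "under"
[0,8] S  >  k=7

[0,8] S   >
  [0,7] S/(S/PP)   >
    [0,1] "cat" : (S/(S/PP))/S
    [1,7] S   >
      [1,4] S/N   >
        [1,2] "built" : (S/N)/S
        [2,4] S   <
          [2,3] "every" : N
          [3,4] "here" : S\N
      [4,7] N   <
        [4,5] "from" : NP/S
        [5,7] N\(NP/S)   >
          [5,6] "plan" : (N\(NP/S))/NP
          [6,7] "a" : NP
  [7,8] "under" : S/PP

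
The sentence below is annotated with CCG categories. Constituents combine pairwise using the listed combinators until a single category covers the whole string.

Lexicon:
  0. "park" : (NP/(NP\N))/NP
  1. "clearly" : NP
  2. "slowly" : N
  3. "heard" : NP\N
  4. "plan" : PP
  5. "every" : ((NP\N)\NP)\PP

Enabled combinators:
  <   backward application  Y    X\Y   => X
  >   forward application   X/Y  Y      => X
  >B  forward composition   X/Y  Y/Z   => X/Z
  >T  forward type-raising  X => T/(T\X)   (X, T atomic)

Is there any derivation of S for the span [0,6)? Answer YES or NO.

NO

(NP/(NP\N))/NP NP N NP\N PP ((NP\N)\NP)\PP
CKY chart[0,6] = {N/(N\NP), NP, NP/(NP\NP), PP/(PP\NP), S/(S\NP)}; S ∉ chart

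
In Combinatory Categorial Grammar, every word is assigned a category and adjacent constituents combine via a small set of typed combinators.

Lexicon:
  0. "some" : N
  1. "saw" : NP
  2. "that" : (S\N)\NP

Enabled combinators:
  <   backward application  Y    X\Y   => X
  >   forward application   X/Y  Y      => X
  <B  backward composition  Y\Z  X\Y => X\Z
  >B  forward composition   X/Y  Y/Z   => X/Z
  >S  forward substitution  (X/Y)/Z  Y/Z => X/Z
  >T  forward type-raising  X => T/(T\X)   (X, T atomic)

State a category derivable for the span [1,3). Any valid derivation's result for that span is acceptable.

S\N

[0,3] S   <
  [0,1] "some" : N
  [1,3] S\N   <
    [1,2] "saw" : NP
    [2,3] "that" : (S\N)\NP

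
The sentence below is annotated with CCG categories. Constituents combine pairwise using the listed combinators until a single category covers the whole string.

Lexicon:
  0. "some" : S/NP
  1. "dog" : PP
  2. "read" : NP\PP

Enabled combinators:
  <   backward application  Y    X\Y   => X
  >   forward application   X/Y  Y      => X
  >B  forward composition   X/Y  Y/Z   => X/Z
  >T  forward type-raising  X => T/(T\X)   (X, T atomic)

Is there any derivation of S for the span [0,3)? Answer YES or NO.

YES

[0,3] S   >
  [0,1] "some" : S/NP
  [1,3] NP   >
    [1,2] NP/(NP\PP)   >T
      [1,2] "dog" : PP
    [2,3] "read" : NP\PP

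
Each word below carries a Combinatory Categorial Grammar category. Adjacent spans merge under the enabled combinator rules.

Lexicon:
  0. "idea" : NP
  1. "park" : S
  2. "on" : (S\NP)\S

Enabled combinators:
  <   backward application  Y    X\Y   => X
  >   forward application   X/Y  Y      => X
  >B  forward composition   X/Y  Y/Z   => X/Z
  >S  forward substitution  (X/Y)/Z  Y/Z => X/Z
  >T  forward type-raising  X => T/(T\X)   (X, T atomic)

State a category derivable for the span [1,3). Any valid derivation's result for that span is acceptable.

S\NP

[0,3] S   >
  [0,1] S/(S\NP)   >T
    [0,1] "idea" : NP
  [1,3] S\NP   <
    [1,2] "park" : S
    [2,3] "on" : (S\NP)\S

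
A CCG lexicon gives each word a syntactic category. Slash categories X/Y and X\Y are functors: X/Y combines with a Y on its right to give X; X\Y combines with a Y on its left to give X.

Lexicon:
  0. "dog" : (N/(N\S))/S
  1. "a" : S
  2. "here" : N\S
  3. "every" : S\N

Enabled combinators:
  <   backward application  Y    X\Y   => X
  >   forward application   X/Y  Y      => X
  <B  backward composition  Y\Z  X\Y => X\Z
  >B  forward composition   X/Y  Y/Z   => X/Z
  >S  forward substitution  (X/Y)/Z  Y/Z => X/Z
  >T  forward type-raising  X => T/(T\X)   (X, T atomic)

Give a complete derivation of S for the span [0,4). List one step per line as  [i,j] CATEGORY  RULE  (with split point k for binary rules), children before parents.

[0,1] (N/(N\S))/S  lex  "dog"
[1,2] S  lex  "a"
[0,2] N/(N\S)  >  k=1
[2,3] N\S  lex  "here"
[0,3] N  >  k=2
[3,4] S\N  lex  "every"
[0,4] S  <  k=3

[0,4] S   <
  [0,3] N   >
    [0,2] N/(N\S)   >
      [0,1] "dog" : (N/(N\S))/S
      [1,2] "a" : S
    [2,3] "here" : N\S
  [3,4] "every" : S\N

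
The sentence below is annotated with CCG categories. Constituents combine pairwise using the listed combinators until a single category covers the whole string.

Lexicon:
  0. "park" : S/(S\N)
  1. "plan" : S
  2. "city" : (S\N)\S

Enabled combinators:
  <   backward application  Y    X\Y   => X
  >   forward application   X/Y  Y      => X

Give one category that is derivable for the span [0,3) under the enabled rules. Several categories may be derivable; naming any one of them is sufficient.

S

[0,3] S   >
  [0,1] "park" : S/(S\N)
  [1,3] S\N   <
    [1,2] "plan" : S
    [2,3] "city" : (S\N)\S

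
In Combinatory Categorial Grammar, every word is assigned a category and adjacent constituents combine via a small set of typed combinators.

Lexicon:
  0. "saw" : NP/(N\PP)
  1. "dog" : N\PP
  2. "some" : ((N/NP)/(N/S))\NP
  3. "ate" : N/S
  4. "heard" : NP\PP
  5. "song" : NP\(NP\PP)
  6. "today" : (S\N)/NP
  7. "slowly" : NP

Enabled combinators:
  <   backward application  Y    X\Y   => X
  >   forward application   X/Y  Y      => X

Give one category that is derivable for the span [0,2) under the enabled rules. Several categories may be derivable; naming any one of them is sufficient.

[0,8] S   <
  [0,6] N   >
    [0,4] N/NP   >
      [0,3] (N/NP)/(N/S)   <
        [0,2] NP   >
          [0,1] "saw" : NP/(N\PP)
          [1,2] "dog" : N\PP
        [2,3] "some" : ((N/NP)/(N/S))\NP
      [3,4] "ate" : N/S
    [4,6] NP   <
      [4,5] "heard" : NP\PP
      [5,6] "song" : NP\(NP\PP)
  [6,8] S\N   >
    [6,7] "today" : (S\N)/NP
    [7,8] "slowly" : NP

NP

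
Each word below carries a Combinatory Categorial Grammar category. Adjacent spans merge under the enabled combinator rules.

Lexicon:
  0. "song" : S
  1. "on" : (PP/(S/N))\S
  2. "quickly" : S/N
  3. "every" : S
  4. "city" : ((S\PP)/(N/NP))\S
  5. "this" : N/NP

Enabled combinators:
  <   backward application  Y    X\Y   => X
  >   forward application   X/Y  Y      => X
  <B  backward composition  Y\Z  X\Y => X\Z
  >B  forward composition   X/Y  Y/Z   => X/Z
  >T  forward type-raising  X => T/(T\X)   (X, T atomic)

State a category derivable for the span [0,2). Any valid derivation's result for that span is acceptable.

PP/(S/N)

[0,6] S   <
  [0,3] PP   >
    [0,2] PP/(S/N)   <
      [0,1] "song" : S
      [1,2] "on" : (PP/(S/N))\S
    [2,3] "quickly" : S/N
  [3,6] S\PP   >
    [3,5] (S\PP)/(N/NP)   <
      [3,4] "every" : S
      [4,5] "city" : ((S\PP)/(N/NP))\S
    [5,6] "this" : N/NP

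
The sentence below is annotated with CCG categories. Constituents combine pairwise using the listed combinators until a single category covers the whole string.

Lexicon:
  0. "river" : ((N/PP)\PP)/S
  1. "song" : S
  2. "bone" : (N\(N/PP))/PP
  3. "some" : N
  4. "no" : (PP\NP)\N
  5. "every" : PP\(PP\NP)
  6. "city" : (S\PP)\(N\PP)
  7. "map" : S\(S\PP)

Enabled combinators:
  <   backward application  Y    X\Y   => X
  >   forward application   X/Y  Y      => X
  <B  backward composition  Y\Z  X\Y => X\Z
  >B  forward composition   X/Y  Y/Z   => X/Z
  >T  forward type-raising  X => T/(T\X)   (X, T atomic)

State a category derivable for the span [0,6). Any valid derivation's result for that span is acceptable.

N\PP

[0,8] S   <
  [0,7] S\PP   <
    [0,6] N\PP   <B
      [0,2] (N/PP)\PP   >
        [0,1] "river" : ((N/PP)\PP)/S
        [1,2] "song" : S
      [2,6] N\(N/PP)   >
        [2,3] "bone" : (N\(N/PP))/PP
        [3,6] PP   >
          [3,4] PP/(PP\N)   >T
            [3,4] "some" : N
          [4,6] PP\N   <B
            [4,5] "no" : (PP\NP)\N
            [5,6] "every" : PP\(PP\NP)
    [6,7] "city" : (S\PP)\(N\PP)
  [7,8] "map" : S\(S\PP)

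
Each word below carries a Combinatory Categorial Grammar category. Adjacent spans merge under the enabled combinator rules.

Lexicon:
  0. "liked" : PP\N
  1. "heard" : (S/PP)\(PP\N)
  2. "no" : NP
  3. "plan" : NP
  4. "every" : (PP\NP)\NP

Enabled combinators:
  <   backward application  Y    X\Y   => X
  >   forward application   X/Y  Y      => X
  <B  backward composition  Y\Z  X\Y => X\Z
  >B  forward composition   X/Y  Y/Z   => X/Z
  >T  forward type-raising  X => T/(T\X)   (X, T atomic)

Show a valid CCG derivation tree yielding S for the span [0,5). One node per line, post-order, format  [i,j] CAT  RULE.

[0,1] PP\N  lex  "liked"
[1,2] (S/PP)\(PP\N)  lex  "heard"
[0,2] S/PP  <  k=1
[2,3] NP  lex  "no"
[2,3] PP/(PP\NP)  >T
[3,4] NP  lex  "plan"
[4,5] (PP\NP)\NP  lex  "every"
[3,5] PP\NP  <  k=4
[2,5] PP  >  k=3
[0,5] S  >  k=2

[0,5] S   >
  [0,2] S/PP   <
    [0,1] "liked" : PP\N
    [1,2] "heard" : (S/PP)\(PP\N)
  [2,5] PP   >
    [2,3] PP/(PP\NP)   >T
      [2,3] "no" : NP
    [3,5] PP\NP   <
      [3,4] "plan" : NP
      [4,5] "every" : (PP\NP)\NP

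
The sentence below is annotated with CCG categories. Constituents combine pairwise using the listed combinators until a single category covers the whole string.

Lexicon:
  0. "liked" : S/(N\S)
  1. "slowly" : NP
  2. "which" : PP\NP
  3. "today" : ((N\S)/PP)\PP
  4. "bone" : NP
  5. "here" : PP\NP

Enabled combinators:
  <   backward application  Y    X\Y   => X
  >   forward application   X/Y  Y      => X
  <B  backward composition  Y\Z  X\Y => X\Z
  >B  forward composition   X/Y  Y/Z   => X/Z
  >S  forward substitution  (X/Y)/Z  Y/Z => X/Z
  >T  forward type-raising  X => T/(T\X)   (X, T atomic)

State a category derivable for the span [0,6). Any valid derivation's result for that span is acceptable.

S

[0,6] S   >
  [0,4] S/PP   >B
    [0,1] "liked" : S/(N\S)
    [1,4] (N\S)/PP   <
      [1,3] PP   <
        [1,2] "slowly" : NP
        [2,3] "which" : PP\NP
      [3,4] "today" : ((N\S)/PP)\PP
  [4,6] PP   <
    [4,5] "bone" : NP
    [5,6] "here" : PP\NP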